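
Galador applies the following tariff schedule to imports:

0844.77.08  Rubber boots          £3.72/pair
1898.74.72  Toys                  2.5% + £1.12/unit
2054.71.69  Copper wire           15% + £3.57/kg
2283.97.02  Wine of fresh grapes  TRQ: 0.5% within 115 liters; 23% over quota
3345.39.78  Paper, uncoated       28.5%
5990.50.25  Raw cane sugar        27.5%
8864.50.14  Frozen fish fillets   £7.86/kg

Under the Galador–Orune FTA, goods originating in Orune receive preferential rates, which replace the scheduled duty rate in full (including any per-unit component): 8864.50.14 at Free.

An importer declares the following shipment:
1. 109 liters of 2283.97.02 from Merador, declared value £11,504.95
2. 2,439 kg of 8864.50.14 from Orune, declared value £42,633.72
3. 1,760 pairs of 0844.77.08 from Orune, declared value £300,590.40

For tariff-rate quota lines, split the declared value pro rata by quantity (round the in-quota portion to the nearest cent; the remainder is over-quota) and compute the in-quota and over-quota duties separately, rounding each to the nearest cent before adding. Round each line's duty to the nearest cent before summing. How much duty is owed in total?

Line 1 (2283.97.02, Merador, 109 liters, £11,504.95):
Code 2283.97.02 is under a tariff-rate quota (threshold 115 liters). Quantity 109 liters is within the quota, so the in-quota rate 0.5% applies to the full value.
Duty = £11,504.95 × 0.5% = £57.52.
Line 2 (8864.50.14, Orune, 2,439 kg, £42,633.72):
Base rate for 8864.50.14 is £7.86/kg.
Origin Orune qualifies under the Galador–Orune agreement and 8864.50.14 is covered: preferential rate Free applies instead.
Duty = £42,633.72 × 0% = £0.00.
Line 3 (0844.77.08, Orune, 1,760 pairs, £300,590.40):
Base rate for 0844.77.08 is £3.72/pair.
Origin Orune is the FTA partner but 0844.77.08 is not on the preference list; base rate stands.
Duty = 1,760 × £3.72 = £6,547.20.
Total = £57.52 + £0.00 + £6,547.20 = £6,604.72.

£6,604.72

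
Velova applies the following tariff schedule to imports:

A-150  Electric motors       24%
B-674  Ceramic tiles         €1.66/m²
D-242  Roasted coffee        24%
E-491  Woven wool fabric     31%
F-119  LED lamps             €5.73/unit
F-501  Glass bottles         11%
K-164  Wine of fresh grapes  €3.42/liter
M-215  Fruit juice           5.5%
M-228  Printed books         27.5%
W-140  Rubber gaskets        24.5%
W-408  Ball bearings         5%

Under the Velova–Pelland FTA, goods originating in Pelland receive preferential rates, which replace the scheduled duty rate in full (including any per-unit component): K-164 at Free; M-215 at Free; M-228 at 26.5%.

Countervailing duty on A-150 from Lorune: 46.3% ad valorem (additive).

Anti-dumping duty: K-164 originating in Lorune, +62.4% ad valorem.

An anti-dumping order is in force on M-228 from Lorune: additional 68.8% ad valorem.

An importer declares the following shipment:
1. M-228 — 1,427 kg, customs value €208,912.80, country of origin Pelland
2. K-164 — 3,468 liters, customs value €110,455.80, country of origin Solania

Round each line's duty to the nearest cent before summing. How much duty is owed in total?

Line 1 (M-228, Pelland, 1,427 kg, €208,912.80):
Base rate for M-228 is 27.5%.
Origin Pelland qualifies under the Velova–Pelland agreement and M-228 is covered: preferential rate 26.5% applies instead.
The additional-duty order on M-228 targets Lorune, not Pelland; it does not apply.
Duty = €208,912.80 × 26.5% = €55,361.89.
Line 2 (K-164, Solania, 3,468 liters, €110,455.80):
Base rate for K-164 is €3.42/liter.
K-164 has an FTA preferential rate, but origin Solania is not Pelland; base rate stands.
The additional-duty order on K-164 targets Lorune, not Solania; it does not apply.
Duty = 3,468 × €3.42 = €11,860.56.
Total = €55,361.89 + €11,860.56 = €67,222.45.

€67,222.45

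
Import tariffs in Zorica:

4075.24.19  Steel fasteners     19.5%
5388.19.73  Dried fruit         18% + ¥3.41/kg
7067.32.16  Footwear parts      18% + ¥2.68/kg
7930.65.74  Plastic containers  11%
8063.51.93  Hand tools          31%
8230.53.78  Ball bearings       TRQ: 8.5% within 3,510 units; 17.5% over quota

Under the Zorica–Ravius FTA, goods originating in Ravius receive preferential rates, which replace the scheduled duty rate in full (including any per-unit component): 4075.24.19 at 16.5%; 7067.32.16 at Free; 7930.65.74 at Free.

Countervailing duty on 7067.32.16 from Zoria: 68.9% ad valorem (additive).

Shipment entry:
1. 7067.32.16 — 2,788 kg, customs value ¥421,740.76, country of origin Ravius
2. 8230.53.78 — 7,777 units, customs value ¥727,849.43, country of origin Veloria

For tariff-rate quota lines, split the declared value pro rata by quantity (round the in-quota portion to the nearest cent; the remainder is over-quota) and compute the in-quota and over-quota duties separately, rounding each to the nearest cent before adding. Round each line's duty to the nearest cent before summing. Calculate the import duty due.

¥97,808.57

Line 1 (7067.32.16, Ravius, 2,788 kg, ¥421,740.76):
Base rate for 7067.32.16 is 18% + ¥2.68/kg.
Origin Ravius qualifies under the Zorica–Ravius agreement and 7067.32.16 is covered: preferential rate Free applies instead.
The additional-duty order on 7067.32.16 targets Zoria, not Ravius; it does not apply.
Duty = ¥421,740.76 × 0% = ¥0.00.
Line 2 (8230.53.78, Veloria, 7,777 units, ¥727,849.43):
Code 8230.53.78 is under a tariff-rate quota (threshold 3,510 units). In-quota: 3,510 units at 8.5%; over-quota: 4,267 units at 17.5%.
Pro-rata value split: in-quota = ¥727,849.43 × 3,510/7,777 = ¥328,500.90; over-quota = ¥727,849.43 − ¥328,500.90 = ¥399,348.53.
In-quota duty = ¥328,500.90 × 8.5% = ¥27,922.58. Over-quota duty = ¥399,348.53 × 17.5% = ¥69,885.99.
Line duty = ¥27,922.58 + ¥69,885.99 = ¥97,808.57.
Total = ¥0.00 + ¥97,808.57 = ¥97,808.57.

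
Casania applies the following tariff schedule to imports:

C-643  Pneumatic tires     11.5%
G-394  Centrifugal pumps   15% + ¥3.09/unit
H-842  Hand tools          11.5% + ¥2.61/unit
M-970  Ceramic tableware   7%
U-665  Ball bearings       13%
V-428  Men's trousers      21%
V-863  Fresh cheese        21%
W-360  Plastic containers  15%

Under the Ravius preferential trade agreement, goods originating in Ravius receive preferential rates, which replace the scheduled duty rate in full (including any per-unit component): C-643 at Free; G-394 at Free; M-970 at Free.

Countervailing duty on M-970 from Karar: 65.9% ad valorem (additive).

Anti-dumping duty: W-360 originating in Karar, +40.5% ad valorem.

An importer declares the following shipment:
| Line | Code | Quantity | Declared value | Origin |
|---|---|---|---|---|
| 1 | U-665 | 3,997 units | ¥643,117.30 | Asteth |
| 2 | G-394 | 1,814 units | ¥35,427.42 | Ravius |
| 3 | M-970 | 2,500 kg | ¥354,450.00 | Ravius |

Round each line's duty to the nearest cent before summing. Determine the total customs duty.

Line 1 (U-665, Asteth, 3,997 units, ¥643,117.30):
Base rate for U-665 is 13%.
Duty = ¥643,117.30 × 13% = ¥83,605.25.
Line 2 (G-394, Ravius, 1,814 units, ¥35,427.42):
Base rate for G-394 is 15% + ¥3.09/unit.
Origin Ravius qualifies under the Casania–Ravius agreement and G-394 is covered: preferential rate Free applies instead.
Duty = ¥35,427.42 × 0% = ¥0.00.
Line 3 (M-970, Ravius, 2,500 kg, ¥354,450.00):
Base rate for M-970 is 7%.
Origin Ravius qualifies under the Casania–Ravius agreement and M-970 is covered: preferential rate Free applies instead.
The additional-duty order on M-970 targets Karar, not Ravius; it does not apply.
Duty = ¥354,450.00 × 0% = ¥0.00.
Total = ¥83,605.25 + ¥0.00 + ¥0.00 = ¥83,605.25.

¥83,605.25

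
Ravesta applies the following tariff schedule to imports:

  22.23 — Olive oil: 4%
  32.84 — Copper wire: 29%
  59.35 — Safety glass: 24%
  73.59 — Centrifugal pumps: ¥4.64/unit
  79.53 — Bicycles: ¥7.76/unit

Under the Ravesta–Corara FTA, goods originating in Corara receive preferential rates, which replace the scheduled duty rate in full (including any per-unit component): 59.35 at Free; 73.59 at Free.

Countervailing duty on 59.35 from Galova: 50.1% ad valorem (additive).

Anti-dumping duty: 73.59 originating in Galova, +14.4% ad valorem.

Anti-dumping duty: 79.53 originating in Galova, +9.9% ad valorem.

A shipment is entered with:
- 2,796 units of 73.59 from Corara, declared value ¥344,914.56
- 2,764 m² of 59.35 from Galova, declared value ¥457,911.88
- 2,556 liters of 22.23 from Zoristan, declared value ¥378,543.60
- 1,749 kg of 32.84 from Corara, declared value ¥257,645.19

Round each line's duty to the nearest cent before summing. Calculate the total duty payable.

¥429,171.55

Line 1 (73.59, Corara, 2,796 units, ¥344,914.56):
Base rate for 73.59 is ¥4.64/unit.
Origin Corara qualifies under the Ravesta–Corara agreement and 73.59 is covered: preferential rate Free applies instead.
The additional-duty order on 73.59 targets Galova, not Corara; it does not apply.
Duty = ¥344,914.56 × 0% = ¥0.00.
Line 2 (59.35, Galova, 2,764 m², ¥457,911.88):
Base rate for 59.35 is 24%.
59.35 has an FTA preferential rate, but origin Galova is not Corara; base rate stands.
Additional duty on 59.35 from Galova: +50.1%. Applied ad valorem rate: 24% + 50.1% = 74.1%.
Duty = ¥457,911.88 × 74.1% = ¥339,312.70.
Line 3 (22.23, Zoristan, 2,556 liters, ¥378,543.60):
Base rate for 22.23 is 4%.
Duty = ¥378,543.60 × 4% = ¥15,141.74.
Line 4 (32.84, Corara, 1,749 kg, ¥257,645.19):
Base rate for 32.84 is 29%.
Origin Corara is the FTA partner but 32.84 is not on the preference list; base rate stands.
Duty = ¥257,645.19 × 29% = ¥74,717.11.
Total = ¥0.00 + ¥339,312.70 + ¥15,141.74 + ¥74,717.11 = ¥429,171.55.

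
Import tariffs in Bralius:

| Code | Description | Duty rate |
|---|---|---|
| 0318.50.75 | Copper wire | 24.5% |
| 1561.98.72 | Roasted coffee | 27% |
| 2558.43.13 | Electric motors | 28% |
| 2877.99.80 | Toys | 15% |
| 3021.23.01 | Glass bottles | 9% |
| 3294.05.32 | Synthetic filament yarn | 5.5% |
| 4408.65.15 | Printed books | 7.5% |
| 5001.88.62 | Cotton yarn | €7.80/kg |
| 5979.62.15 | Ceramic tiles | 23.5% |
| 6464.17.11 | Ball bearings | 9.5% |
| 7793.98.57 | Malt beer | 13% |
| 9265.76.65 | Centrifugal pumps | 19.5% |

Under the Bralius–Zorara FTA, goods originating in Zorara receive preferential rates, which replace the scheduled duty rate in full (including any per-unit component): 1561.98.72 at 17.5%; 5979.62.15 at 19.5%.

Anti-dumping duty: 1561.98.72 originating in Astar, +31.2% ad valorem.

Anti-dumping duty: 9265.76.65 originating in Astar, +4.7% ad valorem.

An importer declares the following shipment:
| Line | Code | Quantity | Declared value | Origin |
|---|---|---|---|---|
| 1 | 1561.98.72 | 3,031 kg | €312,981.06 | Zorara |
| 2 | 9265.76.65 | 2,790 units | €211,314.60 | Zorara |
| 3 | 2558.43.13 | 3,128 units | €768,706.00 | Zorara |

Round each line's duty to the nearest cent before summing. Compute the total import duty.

€311,215.72

Line 1 (1561.98.72, Zorara, 3,031 kg, €312,981.06):
Base rate for 1561.98.72 is 27%.
Origin Zorara qualifies under the Bralius–Zorara agreement and 1561.98.72 is covered: preferential rate 17.5% applies instead.
The additional-duty order on 1561.98.72 targets Astar, not Zorara; it does not apply.
Duty = €312,981.06 × 17.5% = €54,771.69.
Line 2 (9265.76.65, Zorara, 2,790 units, €211,314.60):
Base rate for 9265.76.65 is 19.5%.
Origin Zorara is the FTA partner but 9265.76.65 is not on the preference list; base rate stands.
The additional-duty order on 9265.76.65 targets Astar, not Zorara; it does not apply.
Duty = €211,314.60 × 19.5% = €41,206.35.
Line 3 (2558.43.13, Zorara, 3,128 units, €768,706.00):
Base rate for 2558.43.13 is 28%.
Origin Zorara is the FTA partner but 2558.43.13 is not on the preference list; base rate stands.
Duty = €768,706.00 × 28% = €215,237.68.
Total = €54,771.69 + €41,206.35 + €215,237.68 = €311,215.72.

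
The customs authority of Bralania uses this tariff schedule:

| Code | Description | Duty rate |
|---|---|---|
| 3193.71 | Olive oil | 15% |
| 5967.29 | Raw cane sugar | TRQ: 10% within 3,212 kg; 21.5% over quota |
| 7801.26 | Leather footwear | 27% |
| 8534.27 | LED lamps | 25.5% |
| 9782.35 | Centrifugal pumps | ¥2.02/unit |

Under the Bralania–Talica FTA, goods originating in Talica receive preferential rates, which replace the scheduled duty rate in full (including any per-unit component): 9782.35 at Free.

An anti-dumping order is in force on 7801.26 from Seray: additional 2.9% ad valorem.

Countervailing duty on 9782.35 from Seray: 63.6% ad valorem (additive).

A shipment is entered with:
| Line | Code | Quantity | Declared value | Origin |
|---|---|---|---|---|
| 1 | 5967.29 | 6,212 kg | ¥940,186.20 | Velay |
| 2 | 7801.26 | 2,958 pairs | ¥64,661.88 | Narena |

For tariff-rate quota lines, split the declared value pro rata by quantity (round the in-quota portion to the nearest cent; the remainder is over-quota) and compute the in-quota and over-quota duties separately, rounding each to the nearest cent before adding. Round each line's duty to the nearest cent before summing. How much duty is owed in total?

¥163,693.08

Line 1 (5967.29, Velay, 6,212 kg, ¥940,186.20):
Code 5967.29 is under a tariff-rate quota (threshold 3,212 kg). In-quota: 3,212 kg at 10%; over-quota: 3,000 kg at 21.5%.
Pro-rata value split: in-quota = ¥940,186.20 × 3,212/6,212 = ¥486,136.20; over-quota = ¥940,186.20 − ¥486,136.20 = ¥454,050.00.
In-quota duty = ¥486,136.20 × 10% = ¥48,613.62. Over-quota duty = ¥454,050.00 × 21.5% = ¥97,620.75.
Line duty = ¥48,613.62 + ¥97,620.75 = ¥146,234.37.
Line 2 (7801.26, Narena, 2,958 pairs, ¥64,661.88):
Base rate for 7801.26 is 27%.
The additional-duty order on 7801.26 targets Seray, not Narena; it does not apply.
Duty = ¥64,661.88 × 27% = ¥17,458.71.
Total = ¥146,234.37 + ¥17,458.71 = ¥163,693.08.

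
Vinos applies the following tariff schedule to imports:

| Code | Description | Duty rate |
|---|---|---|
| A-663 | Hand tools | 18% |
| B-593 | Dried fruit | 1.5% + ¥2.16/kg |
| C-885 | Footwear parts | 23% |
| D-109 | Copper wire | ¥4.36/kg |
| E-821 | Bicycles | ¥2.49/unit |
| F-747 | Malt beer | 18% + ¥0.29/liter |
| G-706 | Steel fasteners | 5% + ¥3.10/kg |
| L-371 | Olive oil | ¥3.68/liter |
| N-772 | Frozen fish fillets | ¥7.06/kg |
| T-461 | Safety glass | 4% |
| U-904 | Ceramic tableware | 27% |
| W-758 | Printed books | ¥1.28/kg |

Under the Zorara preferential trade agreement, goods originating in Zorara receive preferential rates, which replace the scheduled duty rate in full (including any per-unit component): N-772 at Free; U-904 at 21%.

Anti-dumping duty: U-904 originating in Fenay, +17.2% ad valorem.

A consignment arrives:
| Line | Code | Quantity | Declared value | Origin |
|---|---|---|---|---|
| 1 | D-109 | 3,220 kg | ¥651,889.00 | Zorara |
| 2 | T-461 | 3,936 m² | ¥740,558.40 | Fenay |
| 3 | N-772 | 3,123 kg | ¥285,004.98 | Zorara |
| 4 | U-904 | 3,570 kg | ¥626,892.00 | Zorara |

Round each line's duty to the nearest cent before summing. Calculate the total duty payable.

¥175,308.86

Line 1 (D-109, Zorara, 3,220 kg, ¥651,889.00):
Base rate for D-109 is ¥4.36/kg.
Origin Zorara is the FTA partner but D-109 is not on the preference list; base rate stands.
Duty = 3,220 × ¥4.36 = ¥14,039.20.
Line 2 (T-461, Fenay, 3,936 m², ¥740,558.40):
Base rate for T-461 is 4%.
Duty = ¥740,558.40 × 4% = ¥29,622.34.
Line 3 (N-772, Zorara, 3,123 kg, ¥285,004.98):
Base rate for N-772 is ¥7.06/kg.
Origin Zorara qualifies under the Vinos–Zorara agreement and N-772 is covered: preferential rate Free applies instead.
Duty = ¥285,004.98 × 0% = ¥0.00.
Line 4 (U-904, Zorara, 3,570 kg, ¥626,892.00):
Base rate for U-904 is 27%.
Origin Zorara qualifies under the Vinos–Zorara agreement and U-904 is covered: preferential rate 21% applies instead.
The additional-duty order on U-904 targets Fenay, not Zorara; it does not apply.
Duty = ¥626,892.00 × 21% = ¥131,647.32.
Total = ¥14,039.20 + ¥29,622.34 + ¥0.00 + ¥131,647.32 = ¥175,308.86.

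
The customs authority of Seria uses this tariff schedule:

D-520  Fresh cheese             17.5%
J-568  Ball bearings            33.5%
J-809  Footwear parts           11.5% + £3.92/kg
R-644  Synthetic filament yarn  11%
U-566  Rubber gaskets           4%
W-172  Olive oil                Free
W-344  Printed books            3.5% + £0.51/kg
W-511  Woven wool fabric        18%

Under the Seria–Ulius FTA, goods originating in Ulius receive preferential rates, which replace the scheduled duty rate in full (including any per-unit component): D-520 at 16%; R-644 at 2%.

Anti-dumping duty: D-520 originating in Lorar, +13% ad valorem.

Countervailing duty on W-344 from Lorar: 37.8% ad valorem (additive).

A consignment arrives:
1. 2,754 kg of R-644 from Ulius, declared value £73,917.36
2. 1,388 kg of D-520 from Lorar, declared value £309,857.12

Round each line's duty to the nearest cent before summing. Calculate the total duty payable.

Line 1 (R-644, Ulius, 2,754 kg, £73,917.36):
Base rate for R-644 is 11%.
Origin Ulius qualifies under the Seria–Ulius agreement and R-644 is covered: preferential rate 2% applies instead.
Duty = £73,917.36 × 2% = £1,478.35.
Line 2 (D-520, Lorar, 1,388 kg, £309,857.12):
Base rate for D-520 is 17.5%.
D-520 has an FTA preferential rate, but origin Lorar is not Ulius; base rate stands.
Additional duty on D-520 from Lorar: +13%. Applied ad valorem rate: 17.5% + 13% = 30.5%.
Duty = £309,857.12 × 30.5% = £94,506.42.
Total = £1,478.35 + £94,506.42 = £95,984.77.

£95,984.77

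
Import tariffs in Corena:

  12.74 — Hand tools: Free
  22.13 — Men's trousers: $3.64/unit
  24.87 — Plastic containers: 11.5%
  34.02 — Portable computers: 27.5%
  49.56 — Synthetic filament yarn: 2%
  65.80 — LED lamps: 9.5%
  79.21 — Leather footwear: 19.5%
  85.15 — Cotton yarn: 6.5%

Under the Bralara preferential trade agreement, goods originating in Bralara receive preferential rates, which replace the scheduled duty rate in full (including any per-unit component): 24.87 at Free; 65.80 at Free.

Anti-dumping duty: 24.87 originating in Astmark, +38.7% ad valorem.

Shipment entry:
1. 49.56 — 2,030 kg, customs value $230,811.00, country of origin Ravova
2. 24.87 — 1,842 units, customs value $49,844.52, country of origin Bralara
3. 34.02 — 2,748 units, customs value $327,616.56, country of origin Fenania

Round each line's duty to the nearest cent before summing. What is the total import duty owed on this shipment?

Line 1 (49.56, Ravova, 2,030 kg, $230,811.00):
Base rate for 49.56 is 2%.
Duty = $230,811.00 × 2% = $4,616.22.
Line 2 (24.87, Bralara, 1,842 units, $49,844.52):
Base rate for 24.87 is 11.5%.
Origin Bralara qualifies under the Corena–Bralara agreement and 24.87 is covered: preferential rate Free applies instead.
The additional-duty order on 24.87 targets Astmark, not Bralara; it does not apply.
Duty = $49,844.52 × 0% = $0.00.
Line 3 (34.02, Fenania, 2,748 units, $327,616.56):
Base rate for 34.02 is 27.5%.
Duty = $327,616.56 × 27.5% = $90,094.55.
Total = $4,616.22 + $0.00 + $90,094.55 = $94,710.77.

$94,710.77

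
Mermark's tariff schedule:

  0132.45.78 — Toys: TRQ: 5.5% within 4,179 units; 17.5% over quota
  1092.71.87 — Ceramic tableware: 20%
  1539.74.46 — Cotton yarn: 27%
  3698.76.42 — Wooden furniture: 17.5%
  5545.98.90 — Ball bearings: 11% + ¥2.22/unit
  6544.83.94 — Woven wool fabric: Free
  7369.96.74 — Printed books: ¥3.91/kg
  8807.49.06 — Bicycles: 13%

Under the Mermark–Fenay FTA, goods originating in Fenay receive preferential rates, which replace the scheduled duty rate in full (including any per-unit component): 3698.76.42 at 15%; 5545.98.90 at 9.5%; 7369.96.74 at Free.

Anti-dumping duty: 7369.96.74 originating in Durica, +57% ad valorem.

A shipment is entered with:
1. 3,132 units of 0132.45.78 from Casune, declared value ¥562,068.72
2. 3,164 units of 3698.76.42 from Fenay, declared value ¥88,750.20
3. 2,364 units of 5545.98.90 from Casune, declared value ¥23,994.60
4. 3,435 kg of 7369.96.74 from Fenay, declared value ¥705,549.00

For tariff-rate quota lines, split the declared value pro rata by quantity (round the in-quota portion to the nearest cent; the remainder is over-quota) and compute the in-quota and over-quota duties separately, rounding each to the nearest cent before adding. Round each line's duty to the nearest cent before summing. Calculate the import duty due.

Line 1 (0132.45.78, Casune, 3,132 units, ¥562,068.72):
Code 0132.45.78 is under a tariff-rate quota (threshold 4,179 units). Quantity 3,132 units is within the quota, so the in-quota rate 5.5% applies to the full value.
Duty = ¥562,068.72 × 5.5% = ¥30,913.78.
Line 2 (3698.76.42, Fenay, 3,164 units, ¥88,750.20):
Base rate for 3698.76.42 is 17.5%.
Origin Fenay qualifies under the Mermark–Fenay agreement and 3698.76.42 is covered: preferential rate 15% applies instead.
Duty = ¥88,750.20 × 15% = ¥13,312.53.
Line 3 (5545.98.90, Casune, 2,364 units, ¥23,994.60):
Base rate for 5545.98.90 is 11% + ¥2.22/unit.
5545.98.90 has an FTA preferential rate, but origin Casune is not Fenay; base rate stands.
Duty = ¥23,994.60 × 11% + 2,364 × ¥2.22 = ¥7,887.49.
Line 4 (7369.96.74, Fenay, 3,435 kg, ¥705,549.00):
Base rate for 7369.96.74 is ¥3.91/kg.
Origin Fenay qualifies under the Mermark–Fenay agreement and 7369.96.74 is covered: preferential rate Free applies instead.
The additional-duty order on 7369.96.74 targets Durica, not Fenay; it does not apply.
Duty = ¥705,549.00 × 0% = ¥0.00.
Total = ¥30,913.78 + ¥13,312.53 + ¥7,887.49 + ¥0.00 = ¥52,113.80.

¥52,113.80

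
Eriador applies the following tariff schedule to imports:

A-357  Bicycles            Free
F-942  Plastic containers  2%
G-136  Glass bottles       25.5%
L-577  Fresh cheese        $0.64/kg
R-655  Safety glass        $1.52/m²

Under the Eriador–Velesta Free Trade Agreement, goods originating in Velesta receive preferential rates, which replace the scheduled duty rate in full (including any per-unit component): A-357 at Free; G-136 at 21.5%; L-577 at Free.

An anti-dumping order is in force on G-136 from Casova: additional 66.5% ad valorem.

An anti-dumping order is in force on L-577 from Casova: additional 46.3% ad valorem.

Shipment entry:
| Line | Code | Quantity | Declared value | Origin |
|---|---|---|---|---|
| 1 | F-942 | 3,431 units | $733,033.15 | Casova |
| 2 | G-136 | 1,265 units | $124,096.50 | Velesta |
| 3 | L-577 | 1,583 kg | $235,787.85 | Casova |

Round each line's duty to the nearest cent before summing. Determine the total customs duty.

$151,524.30

Line 1 (F-942, Casova, 3,431 units, $733,033.15):
Base rate for F-942 is 2%.
Duty = $733,033.15 × 2% = $14,660.66.
Line 2 (G-136, Velesta, 1,265 units, $124,096.50):
Base rate for G-136 is 25.5%.
Origin Velesta qualifies under the Eriador–Velesta agreement and G-136 is covered: preferential rate 21.5% applies instead.
The additional-duty order on G-136 targets Casova, not Velesta; it does not apply.
Duty = $124,096.50 × 21.5% = $26,680.75.
Line 3 (L-577, Casova, 1,583 kg, $235,787.85):
Base rate for L-577 is $0.64/kg.
L-577 has an FTA preferential rate, but origin Casova is not Velesta; base rate stands.
Additional duty on L-577 from Casova: +46.3% ad valorem. Applied ad valorem rate = 46.3%.
Duty = $235,787.85 × 46.3% + 1,583 × $0.64 = $110,182.89.
Total = $14,660.66 + $26,680.75 + $110,182.89 = $151,524.30.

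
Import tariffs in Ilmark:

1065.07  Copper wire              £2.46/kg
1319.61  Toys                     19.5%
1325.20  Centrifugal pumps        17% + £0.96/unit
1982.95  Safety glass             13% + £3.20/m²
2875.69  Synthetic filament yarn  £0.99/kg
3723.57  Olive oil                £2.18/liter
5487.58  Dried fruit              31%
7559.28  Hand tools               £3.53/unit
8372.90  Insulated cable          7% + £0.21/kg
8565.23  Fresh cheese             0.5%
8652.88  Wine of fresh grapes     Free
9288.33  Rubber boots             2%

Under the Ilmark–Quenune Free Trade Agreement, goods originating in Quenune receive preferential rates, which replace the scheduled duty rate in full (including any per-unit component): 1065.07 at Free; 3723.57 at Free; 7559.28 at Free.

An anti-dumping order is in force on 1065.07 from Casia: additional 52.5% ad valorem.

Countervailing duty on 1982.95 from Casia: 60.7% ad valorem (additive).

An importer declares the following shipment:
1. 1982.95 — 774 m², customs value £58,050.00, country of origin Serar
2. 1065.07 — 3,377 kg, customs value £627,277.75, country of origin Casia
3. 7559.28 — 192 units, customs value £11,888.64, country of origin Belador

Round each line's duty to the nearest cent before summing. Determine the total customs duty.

£348,329.30

Line 1 (1982.95, Serar, 774 m², £58,050.00):
Base rate for 1982.95 is 13% + £3.20/m².
The additional-duty order on 1982.95 targets Casia, not Serar; it does not apply.
Duty = £58,050.00 × 13% + 774 × £3.20 = £10,023.30.
Line 2 (1065.07, Casia, 3,377 kg, £627,277.75):
Base rate for 1065.07 is £2.46/kg.
1065.07 has an FTA preferential rate, but origin Casia is not Quenune; base rate stands.
Additional duty on 1065.07 from Casia: +52.5% ad valorem. Applied ad valorem rate = 52.5%.
Duty = £627,277.75 × 52.5% + 3,377 × £2.46 = £337,628.24.
Line 3 (7559.28, Belador, 192 units, £11,888.64):
Base rate for 7559.28 is £3.53/unit.
7559.28 has an FTA preferential rate, but origin Belador is not Quenune; base rate stands.
Duty = 192 × £3.53 = £677.76.
Total = £10,023.30 + £337,628.24 + £677.76 = £348,329.30.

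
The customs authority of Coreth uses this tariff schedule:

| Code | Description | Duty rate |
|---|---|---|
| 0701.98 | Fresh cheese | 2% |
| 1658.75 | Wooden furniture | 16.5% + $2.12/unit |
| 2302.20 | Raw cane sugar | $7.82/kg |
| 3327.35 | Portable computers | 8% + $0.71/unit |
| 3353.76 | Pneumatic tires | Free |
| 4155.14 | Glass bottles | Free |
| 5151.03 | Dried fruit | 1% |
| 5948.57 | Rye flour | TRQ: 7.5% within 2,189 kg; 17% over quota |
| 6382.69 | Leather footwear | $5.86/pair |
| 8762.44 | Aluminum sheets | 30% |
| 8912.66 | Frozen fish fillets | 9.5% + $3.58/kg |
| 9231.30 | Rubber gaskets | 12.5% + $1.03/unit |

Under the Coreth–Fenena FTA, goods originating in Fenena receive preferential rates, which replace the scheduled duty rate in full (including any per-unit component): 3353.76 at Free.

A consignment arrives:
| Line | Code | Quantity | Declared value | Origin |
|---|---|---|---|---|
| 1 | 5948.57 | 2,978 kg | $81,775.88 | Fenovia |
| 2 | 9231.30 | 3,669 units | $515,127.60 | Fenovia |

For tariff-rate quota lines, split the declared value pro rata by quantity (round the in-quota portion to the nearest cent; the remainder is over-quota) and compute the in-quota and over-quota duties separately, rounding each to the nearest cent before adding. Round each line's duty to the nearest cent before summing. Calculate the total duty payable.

Line 1 (5948.57, Fenovia, 2,978 kg, $81,775.88):
Code 5948.57 is under a tariff-rate quota (threshold 2,189 kg). In-quota: 2,189 kg at 7.5%; over-quota: 789 kg at 17%.
Pro-rata value split: in-quota = $81,775.88 × 2,189/2,978 = $60,109.94; over-quota = $81,775.88 − $60,109.94 = $21,665.94.
In-quota duty = $60,109.94 × 7.5% = $4,508.25. Over-quota duty = $21,665.94 × 17% = $3,683.21.
Line duty = $4,508.25 + $3,683.21 = $8,191.46.
Line 2 (9231.30, Fenovia, 3,669 units, $515,127.60):
Base rate for 9231.30 is 12.5% + $1.03/unit.
Duty = $515,127.60 × 12.5% + 3,669 × $1.03 = $68,170.02.
Total = $8,191.46 + $68,170.02 = $76,361.48.

$76,361.48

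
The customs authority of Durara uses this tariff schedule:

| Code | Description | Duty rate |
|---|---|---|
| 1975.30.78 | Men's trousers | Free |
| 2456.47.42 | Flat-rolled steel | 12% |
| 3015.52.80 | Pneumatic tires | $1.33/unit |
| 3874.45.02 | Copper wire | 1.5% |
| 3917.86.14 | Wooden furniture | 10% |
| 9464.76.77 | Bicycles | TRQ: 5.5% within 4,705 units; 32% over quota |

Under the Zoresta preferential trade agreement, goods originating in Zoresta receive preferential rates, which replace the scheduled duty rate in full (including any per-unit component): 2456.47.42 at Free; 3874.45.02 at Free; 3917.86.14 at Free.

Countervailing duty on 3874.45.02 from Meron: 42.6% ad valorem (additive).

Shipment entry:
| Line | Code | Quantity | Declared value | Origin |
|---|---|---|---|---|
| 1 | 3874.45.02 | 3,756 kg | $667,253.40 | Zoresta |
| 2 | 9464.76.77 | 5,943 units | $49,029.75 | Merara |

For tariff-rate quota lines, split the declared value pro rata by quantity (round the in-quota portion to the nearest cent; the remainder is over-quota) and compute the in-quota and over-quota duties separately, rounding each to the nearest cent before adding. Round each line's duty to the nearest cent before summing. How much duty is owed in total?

Line 1 (3874.45.02, Zoresta, 3,756 kg, $667,253.40):
Base rate for 3874.45.02 is 1.5%.
Origin Zoresta qualifies under the Durara–Zoresta agreement and 3874.45.02 is covered: preferential rate Free applies instead.
The additional-duty order on 3874.45.02 targets Meron, not Zoresta; it does not apply.
Duty = $667,253.40 × 0% = $0.00.
Line 2 (9464.76.77, Merara, 5,943 units, $49,029.75):
Code 9464.76.77 is under a tariff-rate quota (threshold 4,705 units). In-quota: 4,705 units at 5.5%; over-quota: 1,238 units at 32%.
Pro-rata value split: in-quota = $49,029.75 × 4,705/5,943 = $38,816.25; over-quota = $49,029.75 − $38,816.25 = $10,213.50.
In-quota duty = $38,816.25 × 5.5% = $2,134.89. Over-quota duty = $10,213.50 × 32% = $3,268.32.
Line duty = $2,134.89 + $3,268.32 = $5,403.21.
Total = $0.00 + $5,403.21 = $5,403.21.

$5,403.21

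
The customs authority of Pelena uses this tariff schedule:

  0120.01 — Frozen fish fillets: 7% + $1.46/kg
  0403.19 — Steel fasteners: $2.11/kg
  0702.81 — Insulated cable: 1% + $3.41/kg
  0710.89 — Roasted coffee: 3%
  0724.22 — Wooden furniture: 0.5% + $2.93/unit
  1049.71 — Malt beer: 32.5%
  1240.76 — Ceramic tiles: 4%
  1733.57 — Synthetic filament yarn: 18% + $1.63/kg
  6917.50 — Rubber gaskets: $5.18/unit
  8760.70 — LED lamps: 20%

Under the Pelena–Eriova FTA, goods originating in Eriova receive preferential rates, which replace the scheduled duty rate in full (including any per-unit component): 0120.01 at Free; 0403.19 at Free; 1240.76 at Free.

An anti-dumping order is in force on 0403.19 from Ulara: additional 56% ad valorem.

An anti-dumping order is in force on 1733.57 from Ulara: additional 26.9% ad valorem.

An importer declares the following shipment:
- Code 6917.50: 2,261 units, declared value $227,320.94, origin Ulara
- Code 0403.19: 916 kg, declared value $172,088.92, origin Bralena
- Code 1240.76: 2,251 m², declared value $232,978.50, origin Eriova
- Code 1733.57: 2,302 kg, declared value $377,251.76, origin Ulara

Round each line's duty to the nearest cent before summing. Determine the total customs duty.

Line 1 (6917.50, Ulara, 2,261 units, $227,320.94):
Base rate for 6917.50 is $5.18/unit.
Duty = 2,261 × $5.18 = $11,711.98.
Line 2 (0403.19, Bralena, 916 kg, $172,088.92):
Base rate for 0403.19 is $2.11/kg.
0403.19 has an FTA preferential rate, but origin Bralena is not Eriova; base rate stands.
The additional-duty order on 0403.19 targets Ulara, not Bralena; it does not apply.
Duty = 916 × $2.11 = $1,932.76.
Line 3 (1240.76, Eriova, 2,251 m², $232,978.50):
Base rate for 1240.76 is 4%.
Origin Eriova qualifies under the Pelena–Eriova agreement and 1240.76 is covered: preferential rate Free applies instead.
Duty = $232,978.50 × 0% = $0.00.
Line 4 (1733.57, Ulara, 2,302 kg, $377,251.76):
Base rate for 1733.57 is 18% + $1.63/kg.
Additional duty on 1733.57 from Ulara: +26.9%. Applied ad valorem rate: 18% + 26.9% = 44.9%.
Duty = $377,251.76 × 44.9% + 2,302 × $1.63 = $173,138.30.
Total = $11,711.98 + $1,932.76 + $0.00 + $173,138.30 = $186,783.04.

$186,783.04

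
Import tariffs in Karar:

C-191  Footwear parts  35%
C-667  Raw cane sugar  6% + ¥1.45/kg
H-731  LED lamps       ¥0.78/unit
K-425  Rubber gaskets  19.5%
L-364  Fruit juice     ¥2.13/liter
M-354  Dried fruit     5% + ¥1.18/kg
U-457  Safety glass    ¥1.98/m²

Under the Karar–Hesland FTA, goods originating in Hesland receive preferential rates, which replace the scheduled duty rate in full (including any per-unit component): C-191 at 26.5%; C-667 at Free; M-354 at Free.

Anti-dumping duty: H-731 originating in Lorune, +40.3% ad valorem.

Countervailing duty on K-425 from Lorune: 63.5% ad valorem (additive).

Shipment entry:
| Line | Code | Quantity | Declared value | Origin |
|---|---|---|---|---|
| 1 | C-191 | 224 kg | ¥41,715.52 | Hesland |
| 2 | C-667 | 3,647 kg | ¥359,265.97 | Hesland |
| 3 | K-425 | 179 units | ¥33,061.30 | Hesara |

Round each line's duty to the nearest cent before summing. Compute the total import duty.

¥17,501.56

Line 1 (C-191, Hesland, 224 kg, ¥41,715.52):
Base rate for C-191 is 35%.
Origin Hesland qualifies under the Karar–Hesland agreement and C-191 is covered: preferential rate 26.5% applies instead.
Duty = ¥41,715.52 × 26.5% = ¥11,054.61.
Line 2 (C-667, Hesland, 3,647 kg, ¥359,265.97):
Base rate for C-667 is 6% + ¥1.45/kg.
Origin Hesland qualifies under the Karar–Hesland agreement and C-667 is covered: preferential rate Free applies instead.
Duty = ¥359,265.97 × 0% = ¥0.00.
Line 3 (K-425, Hesara, 179 units, ¥33,061.30):
Base rate for K-425 is 19.5%.
The additional-duty order on K-425 targets Lorune, not Hesara; it does not apply.
Duty = ¥33,061.30 × 19.5% = ¥6,446.95.
Total = ¥11,054.61 + ¥0.00 + ¥6,446.95 = ¥17,501.56.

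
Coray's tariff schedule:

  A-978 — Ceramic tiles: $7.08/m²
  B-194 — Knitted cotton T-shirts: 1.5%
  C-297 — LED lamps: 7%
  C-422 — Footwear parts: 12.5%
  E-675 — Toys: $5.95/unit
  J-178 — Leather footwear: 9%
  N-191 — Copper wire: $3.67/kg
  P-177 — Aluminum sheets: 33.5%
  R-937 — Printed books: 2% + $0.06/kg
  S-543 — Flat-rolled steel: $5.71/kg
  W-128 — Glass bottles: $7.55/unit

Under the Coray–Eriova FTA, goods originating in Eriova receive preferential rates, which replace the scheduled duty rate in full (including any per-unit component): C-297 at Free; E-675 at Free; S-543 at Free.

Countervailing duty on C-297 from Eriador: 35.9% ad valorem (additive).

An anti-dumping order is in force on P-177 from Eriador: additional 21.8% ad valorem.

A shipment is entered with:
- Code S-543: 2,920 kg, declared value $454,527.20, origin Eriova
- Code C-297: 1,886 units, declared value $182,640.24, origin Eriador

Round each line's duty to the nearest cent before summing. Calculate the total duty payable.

Line 1 (S-543, Eriova, 2,920 kg, $454,527.20):
Base rate for S-543 is $5.71/kg.
Origin Eriova qualifies under the Coray–Eriova agreement and S-543 is covered: preferential rate Free applies instead.
Duty = $454,527.20 × 0% = $0.00.
Line 2 (C-297, Eriador, 1,886 units, $182,640.24):
Base rate for C-297 is 7%.
C-297 has an FTA preferential rate, but origin Eriador is not Eriova; base rate stands.
Additional duty on C-297 from Eriador: +35.9%. Applied ad valorem rate: 7% + 35.9% = 42.9%.
Duty = $182,640.24 × 42.9% = $78,352.66.
Total = $0.00 + $78,352.66 = $78,352.66.

$78,352.66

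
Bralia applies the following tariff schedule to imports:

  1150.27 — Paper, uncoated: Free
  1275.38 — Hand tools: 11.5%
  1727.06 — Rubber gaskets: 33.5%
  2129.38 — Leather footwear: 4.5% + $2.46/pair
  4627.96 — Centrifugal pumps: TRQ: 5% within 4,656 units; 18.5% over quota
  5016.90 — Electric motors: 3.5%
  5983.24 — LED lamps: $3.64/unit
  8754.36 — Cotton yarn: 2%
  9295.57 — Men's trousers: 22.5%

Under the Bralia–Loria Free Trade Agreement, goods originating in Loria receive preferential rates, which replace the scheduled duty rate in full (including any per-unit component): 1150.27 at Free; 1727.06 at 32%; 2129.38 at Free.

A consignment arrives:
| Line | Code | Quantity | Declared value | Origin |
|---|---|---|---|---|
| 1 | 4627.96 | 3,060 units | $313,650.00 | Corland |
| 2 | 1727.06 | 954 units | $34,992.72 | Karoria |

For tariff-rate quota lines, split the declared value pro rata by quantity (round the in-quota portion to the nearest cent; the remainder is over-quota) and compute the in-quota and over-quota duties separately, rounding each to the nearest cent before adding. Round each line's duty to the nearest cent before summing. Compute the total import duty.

$27,405.06

Line 1 (4627.96, Corland, 3,060 units, $313,650.00):
Code 4627.96 is under a tariff-rate quota (threshold 4,656 units). Quantity 3,060 units is within the quota, so the in-quota rate 5% applies to the full value.
Duty = $313,650.00 × 5% = $15,682.50.
Line 2 (1727.06, Karoria, 954 units, $34,992.72):
Base rate for 1727.06 is 33.5%.
1727.06 has an FTA preferential rate, but origin Karoria is not Loria; base rate stands.
Duty = $34,992.72 × 33.5% = $11,722.56.
Total = $15,682.50 + $11,722.56 = $27,405.06.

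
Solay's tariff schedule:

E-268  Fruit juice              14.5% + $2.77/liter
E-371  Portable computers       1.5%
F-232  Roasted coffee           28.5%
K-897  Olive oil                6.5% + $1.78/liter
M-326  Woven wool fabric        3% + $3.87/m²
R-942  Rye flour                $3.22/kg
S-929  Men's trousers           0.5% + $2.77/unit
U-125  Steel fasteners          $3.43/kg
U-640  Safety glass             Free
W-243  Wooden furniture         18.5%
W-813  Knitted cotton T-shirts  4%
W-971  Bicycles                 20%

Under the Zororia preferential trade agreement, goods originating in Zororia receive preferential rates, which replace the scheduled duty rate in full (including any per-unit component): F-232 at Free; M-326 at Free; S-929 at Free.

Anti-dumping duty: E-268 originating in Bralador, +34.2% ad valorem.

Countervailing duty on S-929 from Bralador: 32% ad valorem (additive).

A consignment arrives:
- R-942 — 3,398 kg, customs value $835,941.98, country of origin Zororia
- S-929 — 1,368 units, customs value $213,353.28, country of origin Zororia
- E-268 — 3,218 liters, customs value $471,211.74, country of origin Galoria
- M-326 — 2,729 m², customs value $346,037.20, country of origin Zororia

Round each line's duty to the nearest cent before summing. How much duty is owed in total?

$88,181.12

Line 1 (R-942, Zororia, 3,398 kg, $835,941.98):
Base rate for R-942 is $3.22/kg.
Origin Zororia is the FTA partner but R-942 is not on the preference list; base rate stands.
Duty = 3,398 × $3.22 = $10,941.56.
Line 2 (S-929, Zororia, 1,368 units, $213,353.28):
Base rate for S-929 is 0.5% + $2.77/unit.
Origin Zororia qualifies under the Solay–Zororia agreement and S-929 is covered: preferential rate Free applies instead.
The additional-duty order on S-929 targets Bralador, not Zororia; it does not apply.
Duty = $213,353.28 × 0% = $0.00.
Line 3 (E-268, Galoria, 3,218 liters, $471,211.74):
Base rate for E-268 is 14.5% + $2.77/liter.
The additional-duty order on E-268 targets Bralador, not Galoria; it does not apply.
Duty = $471,211.74 × 14.5% + 3,218 × $2.77 = $77,239.56.
Line 4 (M-326, Zororia, 2,729 m², $346,037.20):
Base rate for M-326 is 3% + $3.87/m².
Origin Zororia qualifies under the Solay–Zororia agreement and M-326 is covered: preferential rate Free applies instead.
Duty = $346,037.20 × 0% = $0.00.
Total = $10,941.56 + $0.00 + $77,239.56 + $0.00 = $88,181.12.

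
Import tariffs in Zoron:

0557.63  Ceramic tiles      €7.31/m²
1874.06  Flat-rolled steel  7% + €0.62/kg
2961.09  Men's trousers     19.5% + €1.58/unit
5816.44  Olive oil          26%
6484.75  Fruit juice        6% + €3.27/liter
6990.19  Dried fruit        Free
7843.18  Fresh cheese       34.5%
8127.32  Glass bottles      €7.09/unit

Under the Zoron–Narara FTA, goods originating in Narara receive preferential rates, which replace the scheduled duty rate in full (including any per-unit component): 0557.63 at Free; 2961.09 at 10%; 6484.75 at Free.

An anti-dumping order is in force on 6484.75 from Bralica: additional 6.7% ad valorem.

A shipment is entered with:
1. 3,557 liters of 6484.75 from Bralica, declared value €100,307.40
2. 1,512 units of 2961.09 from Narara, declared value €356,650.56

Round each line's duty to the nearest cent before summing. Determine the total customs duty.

Line 1 (6484.75, Bralica, 3,557 liters, €100,307.40):
Base rate for 6484.75 is 6% + €3.27/liter.
6484.75 has an FTA preferential rate, but origin Bralica is not Narara; base rate stands.
Additional duty on 6484.75 from Bralica: +6.7%. Applied ad valorem rate: 6% + 6.7% = 12.7%.
Duty = €100,307.40 × 12.7% + 3,557 × €3.27 = €24,370.43.
Line 2 (2961.09, Narara, 1,512 units, €356,650.56):
Base rate for 2961.09 is 19.5% + €1.58/unit.
Origin Narara qualifies under the Zoron–Narara agreement and 2961.09 is covered: preferential rate 10% applies instead.
Duty = €356,650.56 × 10% = €35,665.06.
Total = €24,370.43 + €35,665.06 = €60,035.49.

€60,035.49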